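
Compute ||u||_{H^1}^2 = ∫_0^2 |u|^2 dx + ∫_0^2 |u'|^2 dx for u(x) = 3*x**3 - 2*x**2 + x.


||u||_{H^1}^2 = 41402/105

The H^1 norm (squared) on an interval (0, L) is
  ||u||_{H^1}^2 = ∫_0^L u(x)^2 dx + ∫_0^L u'(x)^2 dx.
Compute u'(x) = 9*x**2 - 4*x + 1.
Then u(x)^2 = 9*x**6 - 12*x**5 + 10*x**4 - 4*x**3 + x**2 and u'(x)^2 = 81*x**4 - 72*x**3 + 34*x**2 - 8*x + 1.
Integrate each monomial from 0 to 2 using ∫_0^2 c·x^n dx = c·2^(n+1)/(n+1):
  ∫_0^2 u(x)^2 dx = ∫_0^2 (9*x^6 - 12*x^5 + 10*x^4 - 4*x^3 + x^2) dx. Term by term:
    ∫_0^2 9*x^6 dx = 1152/7;  ∫_0^2 -12*x^5 dx = -128;  ∫_0^2 10*x^4 dx = 64;
    ∫_0^2 -4*x^3 dx = -16;  ∫_0^2 x^2 dx = 8/3.
  Sum: 1152/7 − 128 + 64 − 16 + 8/3 = 1832/21.
  ∫_0^2 u'(x)^2 dx = ∫_0^2 (81*x^4 - 72*x^3 + 34*x^2 - 8*x + 1) dx. Term by term:
    ∫_0^2 81*x^4 dx = 2592/5;  ∫_0^2 -72*x^3 dx = -288;  ∫_0^2 34*x^2 dx = 272/3;
    ∫_0^2 -8*x dx = -16;  ∫_0^2 1 dx = 2.
  Sum: 2592/5 − 288 + 272/3 − 16 + 2 = 4606/15.
Adding: ||u||_{H^1}^2 = 1832/21 + 4606/15 = 41402/105.


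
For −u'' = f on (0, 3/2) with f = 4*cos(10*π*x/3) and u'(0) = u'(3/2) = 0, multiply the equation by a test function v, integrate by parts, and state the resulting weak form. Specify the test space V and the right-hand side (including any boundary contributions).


V = H^1(0, 3/2) (no boundary constraint on v; u is determined up to an additive constant); weak form: ∫_0^3/2 u'v' dx = ∫_0^3/2 (4*cos(10*π*x/3)) v dx for all v ∈ V.

Multiply both sides by a test function v and integrate from 0 to 3/2:
  ∫_0^3/2 −u''(x) v(x) dx = ∫_0^3/2 f(x) v(x) dx.
Integrate the LHS by parts once:
  ∫_0^3/2 −u'' v dx = −[u'(x) v(x)]_0^3/2 + ∫_0^3/2 u'(x) v'(x) dx.
Thus ∫_0^3/2 u'(x) v'(x) dx = ∫_0^3/2 f(x) v(x) dx + [u'(x) v(x)]_0^3/2.
Choose V so that boundary terms are either known or forced to vanish.
u has homogeneous Neumann: u'(0) = u'(3/2) = 0. So [u' v]_0^3/2 = 0·v(3/2) − 0·v(0) = 0 for any v; take V = H^1(0, 3/2).
Weak formulation: find u (satisfying any essential BC) such that ∫_0^3/2 u'(x) v'(x) dx = ∫_0^3/2 f v dx for all v ∈ V (homogeneous Neumann, so boundary terms vanish).
Substituting f(x) = 4*cos(10*π*x/3), the right-hand side is ∫_0^3/2 (4*cos(10*π*x/3)) v dx.
Compatibility check (pure Neumann): taking v ≡ 1 ∈ V gives 0 = ∫_0^3/2 f dx + (0) − (0), i.e. ∫_0^3/2 f dx must equal u'(0) − u'(3/2) = 0. Indeed ∫_0^3/2 (4*cos(10*π*x/3)) dx = 0, so the data are compatible. The solution is then unique only up to an additive constant (fix it e.g. by requiring ∫_0^3/2 u dx = 0).


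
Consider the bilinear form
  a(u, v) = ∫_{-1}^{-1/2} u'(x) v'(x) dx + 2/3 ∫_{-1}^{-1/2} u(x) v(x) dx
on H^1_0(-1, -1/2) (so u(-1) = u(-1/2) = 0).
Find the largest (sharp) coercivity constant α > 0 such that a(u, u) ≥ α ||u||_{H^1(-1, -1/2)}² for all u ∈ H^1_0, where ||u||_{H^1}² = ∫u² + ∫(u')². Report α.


α = 2*(1 + 6*π^2)/(3*(1 + 4*π^2))

Coercivity of a(·,·) on H^1_0(-1, -1/2) means a(u, u) ≥ α ||u||_{H^1}² for every u ∈ H^1_0.
The interval has length L = 1/2, and Poincaré/coercivity depend only on L. Here a(u, u) = ∫(u')² + (2/3)·∫u².
Here 0 < c = 2/3 < 1. The condition a(u,u) ≥ α||u||_{H^1}² reads (1−α)∫(u')² ≥ (α−c)∫u². Any admissible α is ≤ 1 (rapidly oscillating u have ∫u²/∫(u')² → 0), and α = 1 would force 0 ≥ (1−c)∫u², impossible since c < 1; so 1−α > 0. By the sharp Poincaré inequality on H^1_0 of an interval of length L, ∫(u')² ≥ (π/L)²∫u² with equality for the first sine mode sin(π(x−x₀)/L) (x₀ the left endpoint), so the inequality holds for all u iff (1−α)(π/L)² ≥ α − c, i.e. α ≤ ((π/L)² + c)/((π/L)² + 1) = (1 + c(L/π)²)/(1 + (L/π)²). With (π/L)² = 4*π^2 and c = 2/3, the largest admissible constant is α = ((π/L)² + c)/((π/L)² + 1).
Simplifying, α = 2*(1 + 6*π^2)/(3*(1 + 4*π^2)).


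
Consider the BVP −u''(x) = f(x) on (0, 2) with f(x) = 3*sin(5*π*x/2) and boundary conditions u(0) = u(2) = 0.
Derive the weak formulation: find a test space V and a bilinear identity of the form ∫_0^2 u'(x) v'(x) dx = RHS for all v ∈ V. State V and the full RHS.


V = H^1_0(0, 2) (so v(0) = v(2) = 0); weak form: ∫_0^2 u'v' dx = ∫_0^2 (3*sin(5*π*x/2)) v dx for all v ∈ V.

Multiply both sides by a test function v and integrate from 0 to 2:
  ∫_0^2 −u''(x) v(x) dx = ∫_0^2 f(x) v(x) dx.
Integrate the LHS by parts once:
  ∫_0^2 −u'' v dx = −[u'(x) v(x)]_0^2 + ∫_0^2 u'(x) v'(x) dx.
Thus ∫_0^2 u'(x) v'(x) dx = ∫_0^2 f(x) v(x) dx + [u'(x) v(x)]_0^2.
Choose V so that boundary terms are either known or forced to vanish.
u is Dirichlet: u(0) = u(2) = 0. Let V = H^1_0(0, 2); then v(0) = v(2) = 0, and [u' v]_0^2 = 0.
Weak formulation: find u (satisfying any essential BC) such that ∫_0^2 u'(x) v'(x) dx = ∫_0^2 f v dx for all v ∈ V.
Substituting f(x) = 3*sin(5*π*x/2), the right-hand side is ∫_0^2 (3*sin(5*π*x/2)) v dx.


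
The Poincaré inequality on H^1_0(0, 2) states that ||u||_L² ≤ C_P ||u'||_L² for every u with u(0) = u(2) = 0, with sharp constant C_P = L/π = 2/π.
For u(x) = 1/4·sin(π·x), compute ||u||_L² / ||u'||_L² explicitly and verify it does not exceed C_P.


||u||_L² / ||u'||_L² = 1/π < C_P = 2/π.

u(x) = 1/4·sin(π·x), so u'(x) = π*cos(π*x)/4.
Writing u(x) = A·sin(kπx/L) with A = 1/4 and k = 2, use ∫_0^L sin²(kπx/L) dx = L/2 and ∫_0^L cos²(kπx/L) dx = L/2.
u² = 1/16·sin²(π·x) and (u')² = π^2/16·cos²(π·x), and each of sin², cos² integrates to L/2 = 1 over (0, 2).
∫_0^2 u² dx = 1/16, so ||u||_L² = 1/4.
∫_0^2 (u')² dx = π^2/16, so ||u'||_L² = π/4.
Ratio ||u||_L² / ||u'||_L² = 1/π.
Sharp Poincaré constant on H^1_0(0, 2) is C_P = L/π = 2/π, achieved by sin(π/2·x).
This is the k = 2 harmonic; the ratio L/(kπ) is strictly less than C_P = L/π, consistent with the sharp inequality ||u||_L² ≤ C_P ||u'||_L².


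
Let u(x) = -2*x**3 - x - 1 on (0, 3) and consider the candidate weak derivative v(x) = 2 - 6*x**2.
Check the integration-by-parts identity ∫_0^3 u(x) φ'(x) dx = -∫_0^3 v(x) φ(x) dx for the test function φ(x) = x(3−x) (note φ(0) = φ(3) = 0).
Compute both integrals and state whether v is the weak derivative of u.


LHS = 387/5, RHS = 639/10. No, v is not the weak derivative of u.

u(x) = -2*x**3 - x - 1, classical derivative u'(x) = -6*x**2 - 1.
φ(x) = x(3−x), so φ'(x) = 3 - 2*x.
Note φ(0) = φ(3) = 0, so the boundary term u·φ vanishes.
LHS = ∫_0^3 u(x) φ'(x) dx = ∫_0^3 (4*x^4 - 6*x^3 + 2*x^2 - x - 3) dx. Term by term:
  ∫_0^3 4*x^4 dx = 972/5;  ∫_0^3 -6*x^3 dx = -243/2;  ∫_0^3 2*x^2 dx = 18;
  ∫_0^3 -x dx = -9/2;  ∫_0^3 -3 dx = -9.
Sum: 972/5 − 243/2 + 18 − 9/2 − 9 = 387/5.
So LHS = 387/5.
∫_0^3 v(x) φ(x) dx = ∫_0^3 (6*x^4 - 18*x^3 - 2*x^2 + 6*x) dx. Term by term:
  ∫_0^3 6*x^4 dx = 1458/5;  ∫_0^3 -18*x^3 dx = -729/2;  ∫_0^3 -2*x^2 dx = -18;
  ∫_0^3 6*x dx = 27.
Sum: 1458/5 − 729/2 − 18 + 27 = -639/10.
So RHS = -∫_0^3 v(x) φ(x) dx = 639/10.
LHS − RHS = 27/2 ≠ 0, so the identity fails.
(For a valid weak derivative the identity must hold for EVERY test function, in particular this one. The failure shows v is NOT the weak derivative of u.)
Correct weak derivative would be u'(x) = -6*x**2 - 1.


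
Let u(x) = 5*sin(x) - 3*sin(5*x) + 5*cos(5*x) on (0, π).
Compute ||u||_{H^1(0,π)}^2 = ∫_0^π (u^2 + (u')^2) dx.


||u||_{H^1(0,π)}^2 = 467*π

u'(x) = -25*sin(5*x) + 5*cos(x) - 15*cos(5*x).
Expand u² and (u')² and integrate term by term on (0, π), using: for integers n ≥ 1, ∫_0^π sin²(nx) dx = ∫_0^π cos²(nx) dx = π/2; for n ≠ n', ∫_0^π sin(nx)sin(n'x) dx = ∫_0^π cos(nx)cos(n'x) dx = 0; and by product-to-sum, ∫_0^π sin(nx)cos(n'x) dx = ½∫_0^π [sin((n+n')x) + sin((n−n')x)] dx, which is 0 when n+n' is even and 2n/(n²−n'²) when n+n' is odd (it need not vanish on (0, π)).
  u² squared terms: (-3)²·∫sin(5x)² dx = 9·π/2 = 9*π/2;  (5)²·∫cos(5x)² dx = 25·π/2 = 25*π/2;  (5)²·∫sin(x)² dx = 25·π/2 = 25*π/2.
  u² cross terms: 2·(-3)·(5)·∫sin(5x)·cos(5x) dx = -30·(0) = 0;  2·(-3)·(5)·∫sin(5x)·sin(x) dx = -30·(0) = 0;  2·(5)·(5)·∫cos(5x)·sin(x) dx = 50·(0) = 0.
  So ∫_0^π u² dx = 9*π/2 + 25*π/2 + 25*π/2 + 0 + 0 + 0 = 59*π/2.
  (u')² squared terms: (-25)²·∫sin(5x)² dx = 625·π/2 = 625*π/2;  (-15)²·∫cos(5x)² dx = 225·π/2 = 225*π/2;  (5)²·∫cos(x)² dx = 25·π/2 = 25*π/2.
  (u')² cross terms: 2·(-25)·(-15)·∫sin(5x)·cos(5x) dx = 750·(0) = 0;  2·(-25)·(5)·∫sin(5x)·cos(x) dx = -250·(0) = 0;  2·(-15)·(5)·∫cos(5x)·cos(x) dx = -150·(0) = 0.
  So ∫_0^π (u')² dx = 625*π/2 + 225*π/2 + 25*π/2 + 0 + 0 + 0 = 875*π/2.
||u||_{H^1}^2 = (59*π/2) + (875*π/2) = 467*π.


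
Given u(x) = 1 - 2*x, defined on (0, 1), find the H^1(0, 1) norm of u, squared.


||u||_{H^1}^2 = 13/3

The H^1 norm (squared) on an interval (0, L) is
  ||u||_{H^1}^2 = ∫_0^L u(x)^2 dx + ∫_0^L u'(x)^2 dx.
Compute u'(x) = -2.
Then u(x)^2 = 4*x**2 - 4*x + 1 and u'(x)^2 = 4.
Integrate each monomial from 0 to 1 using ∫_0^1 c·x^n dx = c·1^(n+1)/(n+1):
  ∫_0^1 u(x)^2 dx = ∫_0^1 (4*x^2 - 4*x + 1) dx. Term by term:
    ∫_0^1 4*x^2 dx = 4/3;  ∫_0^1 -4*x dx = -2;  ∫_0^1 1 dx = 1.
  Sum: 4/3 − 2 + 1 = 1/3.
  ∫_0^1 u'(x)^2 dx = ∫_0^1 (4) dx. Term by term:
    ∫_0^1 4 dx = 4.
Adding: ||u||_{H^1}^2 = 1/3 + 4 = 13/3.


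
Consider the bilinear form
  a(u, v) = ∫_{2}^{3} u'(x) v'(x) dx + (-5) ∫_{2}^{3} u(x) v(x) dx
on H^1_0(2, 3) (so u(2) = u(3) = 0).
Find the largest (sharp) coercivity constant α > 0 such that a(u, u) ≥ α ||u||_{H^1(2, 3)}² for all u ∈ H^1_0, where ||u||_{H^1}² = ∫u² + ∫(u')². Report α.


α = (-5 + π^2)/(1 + π^2)

Coercivity of a(·,·) on H^1_0(2, 3) means a(u, u) ≥ α ||u||_{H^1}² for every u ∈ H^1_0.
The interval has length L = 1, and Poincaré/coercivity depend only on L. Here a(u, u) = ∫(u')² + (-5)·∫u².
Here c = -5 < 0 with |c| < (π/L)² = π^2, so coercivity still holds. The condition a(u,u) ≥ α||u||_{H^1}² reads (1−α)∫(u')² ≥ (α−c)∫u². Any admissible α is ≤ 1 (rapidly oscillating u have ∫u²/∫(u')² → 0), and α = 1 would force 0 ≥ (1−c)∫u², impossible since c < 1; so 1−α > 0. By the sharp Poincaré inequality on H^1_0 of an interval of length L, ∫(u')² ≥ (π/L)²∫u² with equality for the first sine mode sin(π(x−x₀)/L) (x₀ the left endpoint), so the inequality holds for all u iff (1−α)(π/L)² ≥ α − c, i.e. α ≤ ((π/L)² + c)/((π/L)² + 1) = (1 + c(L/π)²)/(1 + (L/π)²). (Direct route, valid since c ≤ 0: Poincaré gives c∫u² ≥ c(L/π)²∫(u')², so a(u,u) ≥ (1 + c(L/π)²)∫(u')², while ||u||_{H^1}² ≤ (1 + (L/π)²)∫(u')²; dividing yields the same α.) With (π/L)² = π^2 and c = -5, the largest admissible constant is α = ((π/L)² + c)/((π/L)² + 1).
Simplifying, α = (-5 + π^2)/(1 + π^2).


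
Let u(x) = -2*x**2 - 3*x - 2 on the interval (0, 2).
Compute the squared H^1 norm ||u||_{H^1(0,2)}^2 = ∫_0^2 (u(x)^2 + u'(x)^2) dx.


||u||_{H^1}^2 = 1298/5

The H^1 norm (squared) on an interval (0, L) is
  ||u||_{H^1}^2 = ∫_0^L u(x)^2 dx + ∫_0^L u'(x)^2 dx.
Compute u'(x) = -4*x - 3.
Then u(x)^2 = 4*x**4 + 12*x**3 + 17*x**2 + 12*x + 4 and u'(x)^2 = 16*x**2 + 24*x + 9.
Integrate each monomial from 0 to 2 using ∫_0^2 c·x^n dx = c·2^(n+1)/(n+1):
  ∫_0^2 u(x)^2 dx = ∫_0^2 (4*x^4 + 12*x^3 + 17*x^2 + 12*x + 4) dx. Term by term:
    ∫_0^2 4*x^4 dx = 128/5;  ∫_0^2 12*x^3 dx = 48;  ∫_0^2 17*x^2 dx = 136/3;
    ∫_0^2 12*x dx = 24;  ∫_0^2 4 dx = 8.
  Sum: 128/5 + 48 + 136/3 + 24 + 8 = 2264/15.
  ∫_0^2 u'(x)^2 dx = ∫_0^2 (16*x^2 + 24*x + 9) dx. Term by term:
    ∫_0^2 16*x^2 dx = 128/3;  ∫_0^2 24*x dx = 48;  ∫_0^2 9 dx = 18.
  Sum: 128/3 + 48 + 18 = 326/3.
Adding: ||u||_{H^1}^2 = 2264/15 + 326/3 = 1298/5.


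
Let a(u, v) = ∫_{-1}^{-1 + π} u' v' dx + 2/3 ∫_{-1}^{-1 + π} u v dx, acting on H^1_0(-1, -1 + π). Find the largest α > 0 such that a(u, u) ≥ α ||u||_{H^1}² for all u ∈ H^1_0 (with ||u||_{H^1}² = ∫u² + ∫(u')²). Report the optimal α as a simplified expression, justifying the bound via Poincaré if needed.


α = 5/6

Coercivity of a(·,·) on H^1_0(-1, -1 + π) means a(u, u) ≥ α ||u||_{H^1}² for every u ∈ H^1_0.
The interval has length L = π, and Poincaré/coercivity depend only on L. Here a(u, u) = ∫(u')² + (2/3)·∫u².
Here 0 < c = 2/3 < 1. The condition a(u,u) ≥ α||u||_{H^1}² reads (1−α)∫(u')² ≥ (α−c)∫u². Any admissible α is ≤ 1 (rapidly oscillating u have ∫u²/∫(u')² → 0), and α = 1 would force 0 ≥ (1−c)∫u², impossible since c < 1; so 1−α > 0. By the sharp Poincaré inequality on H^1_0 of an interval of length L, ∫(u')² ≥ (π/L)²∫u² with equality for the first sine mode sin(π(x−x₀)/L) (x₀ the left endpoint), so the inequality holds for all u iff (1−α)(π/L)² ≥ α − c, i.e. α ≤ ((π/L)² + c)/((π/L)² + 1) = (1 + c(L/π)²)/(1 + (L/π)²). With (π/L)² = 1 and c = 2/3, the largest admissible constant is α = ((π/L)² + c)/((π/L)² + 1).
Simplifying, α = 5/6.


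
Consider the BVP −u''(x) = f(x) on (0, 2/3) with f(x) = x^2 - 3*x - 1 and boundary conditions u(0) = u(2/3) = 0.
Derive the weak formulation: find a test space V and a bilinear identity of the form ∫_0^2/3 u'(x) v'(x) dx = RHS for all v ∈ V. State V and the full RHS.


V = H^1_0(0, 2/3) (so v(0) = v(2/3) = 0); weak form: ∫_0^2/3 u'v' dx = ∫_0^2/3 (x^2 - 3*x - 1) v dx for all v ∈ V.

Multiply both sides by a test function v and integrate from 0 to 2/3:
  ∫_0^2/3 −u''(x) v(x) dx = ∫_0^2/3 f(x) v(x) dx.
Integrate the LHS by parts once:
  ∫_0^2/3 −u'' v dx = −[u'(x) v(x)]_0^2/3 + ∫_0^2/3 u'(x) v'(x) dx.
Thus ∫_0^2/3 u'(x) v'(x) dx = ∫_0^2/3 f(x) v(x) dx + [u'(x) v(x)]_0^2/3.
Choose V so that boundary terms are either known or forced to vanish.
u is Dirichlet: u(0) = u(2/3) = 0. Let V = H^1_0(0, 2/3); then v(0) = v(2/3) = 0, and [u' v]_0^2/3 = 0.
Weak formulation: find u (satisfying any essential BC) such that ∫_0^2/3 u'(x) v'(x) dx = ∫_0^2/3 f v dx for all v ∈ V.
Substituting f(x) = x^2 - 3*x - 1, the right-hand side is ∫_0^2/3 (x^2 - 3*x - 1) v dx.


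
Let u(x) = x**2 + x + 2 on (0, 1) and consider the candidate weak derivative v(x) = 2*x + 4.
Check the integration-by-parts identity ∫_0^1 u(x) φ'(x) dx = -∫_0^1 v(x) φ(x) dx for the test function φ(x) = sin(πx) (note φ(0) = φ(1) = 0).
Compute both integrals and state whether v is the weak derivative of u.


LHS = -4/π, RHS = -10/π. No, v is not the weak derivative of u.

u(x) = x**2 + x + 2, classical derivative u'(x) = 2*x + 1.
φ(x) = sin(πx), so φ'(x) = π*cos(π*x).
Note φ(0) = φ(1) = 0, so the boundary term u·φ vanishes.
LHS = ∫_0^1 u(x) φ'(x) dx = ∫_0^1 (π*x^2*cos(π*x) + π*x*cos(π*x) + 2*π*cos(π*x)) dx. Term by term:
  ∫_0^1 2*π*cos(π*x) dx = 0;  ∫_0^1 π*x*cos(π*x) dx = -2/π;  ∫_0^1 π*x^2*cos(π*x) dx = -2/π.
Sum: 0 − 2/π − 2/π = -4/π.
So LHS = -4/π.
∫_0^1 v(x) φ(x) dx = ∫_0^1 (2*x*sin(π*x) + 4*sin(π*x)) dx. Term by term:
  ∫_0^1 4*sin(π*x) dx = 8/π;  ∫_0^1 2*x*sin(π*x) dx = 2/π.
Sum: 8/π + 2/π = 10/π.
So RHS = -∫_0^1 v(x) φ(x) dx = -10/π.
LHS − RHS = 6/π ≠ 0, so the identity fails.
(For a valid weak derivative the identity must hold for EVERY test function, in particular this one. The failure shows v is NOT the weak derivative of u.)
Correct weak derivative would be u'(x) = 2*x + 1.


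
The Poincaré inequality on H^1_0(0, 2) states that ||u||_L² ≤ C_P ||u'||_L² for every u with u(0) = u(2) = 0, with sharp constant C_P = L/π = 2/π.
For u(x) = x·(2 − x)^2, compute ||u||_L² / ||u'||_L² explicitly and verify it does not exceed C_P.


||u||_L² / ||u'||_L² = sqrt(14)/7 < C_P = 2/π.

u(x) = x·(2 − x)^2, so u'(x) = (x - 2)*(3*x - 2).
u(x) = x·(2 − x)^2 vanishes at x = 0 and x = 2, so u ∈ H^1_0(0, 2). Differentiate via the product rule and integrate the resulting polynomials term by term.
  ∫_0^2 u² dx = ∫_0^2 (x^6 - 8*x^5 + 24*x^4 - 32*x^3 + 16*x^2) dx. Term by term:
    ∫_0^2 x^6 dx = 128/7;  ∫_0^2 -8*x^5 dx = -256/3;  ∫_0^2 24*x^4 dx = 768/5;
    ∫_0^2 -32*x^3 dx = -128;  ∫_0^2 16*x^2 dx = 128/3.
  Sum: 128/7 − 256/3 + 768/5 − 128 + 128/3 = 128/105.
  ∫_0^2 (u')² dx = ∫_0^2 (9*x^4 - 48*x^3 + 88*x^2 - 64*x + 16) dx. Term by term:
    ∫_0^2 9*x^4 dx = 288/5;  ∫_0^2 -48*x^3 dx = -192;  ∫_0^2 88*x^2 dx = 704/3;
    ∫_0^2 -64*x dx = -128;  ∫_0^2 16 dx = 32.
  Sum: 288/5 − 192 + 704/3 − 128 + 32 = 64/15.
∫_0^2 u² dx = 128/105, so ||u||_L² = 8*sqrt(210)/105.
∫_0^2 (u')² dx = 64/15, so ||u'||_L² = 8*sqrt(15)/15.
Ratio ||u||_L² / ||u'||_L² = sqrt(14)/7.
Sharp Poincaré constant on H^1_0(0, 2) is C_P = L/π = 2/π, achieved by sin(π/2·x).
A polynomial bump cannot attain the sharp Poincaré constant (only the first sine eigenfunction does), so the ratio is strictly less than C_P, consistent with ||u||_L² ≤ C_P ||u'||_L².


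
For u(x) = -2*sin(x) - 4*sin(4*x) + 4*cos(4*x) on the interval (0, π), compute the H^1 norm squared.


||u||_{H^1(0,π)}^2 = 544/15 + 276*π

u'(x) = -16*sin(4*x) - 2*cos(x) - 16*cos(4*x).
Expand u² and (u')² and integrate term by term on (0, π), using: for integers n ≥ 1, ∫_0^π sin²(nx) dx = ∫_0^π cos²(nx) dx = π/2; for n ≠ n', ∫_0^π sin(nx)sin(n'x) dx = ∫_0^π cos(nx)cos(n'x) dx = 0; and by product-to-sum, ∫_0^π sin(nx)cos(n'x) dx = ½∫_0^π [sin((n+n')x) + sin((n−n')x)] dx, which is 0 when n+n' is even and 2n/(n²−n'²) when n+n' is odd (it need not vanish on (0, π)).
  u² squared terms: (-4)²·∫sin(4x)² dx = 16·π/2 = 8*π;  (-2)²·∫sin(x)² dx = 4·π/2 = 2*π;  (4)²·∫cos(4x)² dx = 16·π/2 = 8*π.
  u² cross terms: 2·(-4)·(-2)·∫sin(4x)·sin(x) dx = 16·(0) = 0;  2·(-4)·(4)·∫sin(4x)·cos(4x) dx = -32·(0) = 0;  2·(-2)·(4)·∫sin(x)·cos(4x) dx = -16·(-2/15) = 32/15.
  So ∫_0^π u² dx = 8*π + 2*π + 8*π + 0 + 0 + 32/15 = 32/15 + 18*π.
  (u')² squared terms: (-16)²·∫cos(4x)² dx = 256·π/2 = 128*π;  (-16)²·∫sin(4x)² dx = 256·π/2 = 128*π;  (-2)²·∫cos(x)² dx = 4·π/2 = 2*π.
  (u')² cross terms: 2·(-16)·(-16)·∫cos(4x)·sin(4x) dx = 512·(0) = 0;  2·(-16)·(-2)·∫cos(4x)·cos(x) dx = 64·(0) = 0;  2·(-16)·(-2)·∫sin(4x)·cos(x) dx = 64·(8/15) = 512/15.
  So ∫_0^π (u')² dx = 128*π + 128*π + 2*π + 0 + 0 + 512/15 = 512/15 + 258*π.
||u||_{H^1}^2 = (32/15 + 18*π) + (512/15 + 258*π) = 544/15 + 276*π.


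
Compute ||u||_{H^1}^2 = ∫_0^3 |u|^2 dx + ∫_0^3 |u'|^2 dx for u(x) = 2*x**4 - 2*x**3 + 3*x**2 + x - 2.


||u||_{H^1}^2 = 1409253/70

The H^1 norm (squared) on an interval (0, L) is
  ||u||_{H^1}^2 = ∫_0^L u(x)^2 dx + ∫_0^L u'(x)^2 dx.
Compute u'(x) = 8*x**3 - 6*x**2 + 6*x + 1.
Then u(x)^2 = 4*x**8 - 8*x**7 + 16*x**6 - 8*x**5 - 3*x**4 + 14*x**3 - 11*x**2 - 4*x + 4 and u'(x)^2 = 64*x**6 - 96*x**5 + 132*x**4 - 56*x**3 + 24*x**2 + 12*x + 1.
Integrate each monomial from 0 to 3 using ∫_0^3 c·x^n dx = c·3^(n+1)/(n+1):
  ∫_0^3 u(x)^2 dx = ∫_0^3 (4*x^8 - 8*x^7 + 16*x^6 - 8*x^5 - 3*x^4 + 14*x^3 - 11*x^2 - 4*x + 4) dx. Term by term:
    ∫_0^3 4*x^8 dx = 8748;  ∫_0^3 -8*x^7 dx = -6561;  ∫_0^3 16*x^6 dx = 34992/7;
    ∫_0^3 -8*x^5 dx = -972;  ∫_0^3 -3*x^4 dx = -729/5;  ∫_0^3 14*x^3 dx = 567/2;
    ∫_0^3 -11*x^2 dx = -99;  ∫_0^3 -4*x dx = -18;  ∫_0^3 4 dx = 12.
  Sum: 8748 − 6561 + 34992/7 − 972 − 729/5 + 567/2 − 99 − 18 + 12 = 437259/70.
  ∫_0^3 u'(x)^2 dx = ∫_0^3 (64*x^6 - 96*x^5 + 132*x^4 - 56*x^3 + 24*x^2 + 12*x + 1) dx. Term by term:
    ∫_0^3 64*x^6 dx = 139968/7;  ∫_0^3 -96*x^5 dx = -11664;  ∫_0^3 132*x^4 dx = 32076/5;
    ∫_0^3 -56*x^3 dx = -1134;  ∫_0^3 24*x^2 dx = 216;  ∫_0^3 12*x dx = 54;
    ∫_0^3 1 dx = 3.
  Sum: 139968/7 − 11664 + 32076/5 − 1134 + 216 + 54 + 3 = 485997/35.
Adding: ||u||_{H^1}^2 = 437259/70 + 485997/35 = 1409253/70.


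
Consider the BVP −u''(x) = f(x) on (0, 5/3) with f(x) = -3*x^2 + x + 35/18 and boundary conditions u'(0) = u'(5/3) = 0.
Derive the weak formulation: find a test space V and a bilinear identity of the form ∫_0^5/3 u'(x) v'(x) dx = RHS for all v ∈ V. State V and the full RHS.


V = H^1(0, 5/3) (no boundary constraint on v; u is determined up to an additive constant); weak form: ∫_0^5/3 u'v' dx = ∫_0^5/3 (-3*x^2 + x + 35/18) v dx for all v ∈ V.

Multiply both sides by a test function v and integrate from 0 to 5/3:
  ∫_0^5/3 −u''(x) v(x) dx = ∫_0^5/3 f(x) v(x) dx.
Integrate the LHS by parts once:
  ∫_0^5/3 −u'' v dx = −[u'(x) v(x)]_0^5/3 + ∫_0^5/3 u'(x) v'(x) dx.
Thus ∫_0^5/3 u'(x) v'(x) dx = ∫_0^5/3 f(x) v(x) dx + [u'(x) v(x)]_0^5/3.
Choose V so that boundary terms are either known or forced to vanish.
u has homogeneous Neumann: u'(0) = u'(5/3) = 0. So [u' v]_0^5/3 = 0·v(5/3) − 0·v(0) = 0 for any v; take V = H^1(0, 5/3).
Weak formulation: find u (satisfying any essential BC) such that ∫_0^5/3 u'(x) v'(x) dx = ∫_0^5/3 f v dx for all v ∈ V (homogeneous Neumann, so boundary terms vanish).
Substituting f(x) = -3*x^2 + x + 35/18, the right-hand side is ∫_0^5/3 (-3*x^2 + x + 35/18) v dx.
Compatibility check (pure Neumann): taking v ≡ 1 ∈ V gives 0 = ∫_0^5/3 f dx + (0) − (0), i.e. ∫_0^5/3 f dx must equal u'(0) − u'(5/3) = 0. Indeed ∫_0^5/3 (-3*x^2 + x + 35/18) dx = 0, so the data are compatible. The solution is then unique only up to an additive constant (fix it e.g. by requiring ∫_0^5/3 u dx = 0).


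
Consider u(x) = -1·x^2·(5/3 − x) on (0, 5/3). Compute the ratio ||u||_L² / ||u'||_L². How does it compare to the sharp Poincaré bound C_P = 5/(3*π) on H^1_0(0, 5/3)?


||u||_L² / ||u'||_L² = 5*sqrt(14)/42 < C_P = 5/(3*π).

u(x) = -1·x^2·(5/3 − x), so u'(x) = x*(9*x - 10)/3.
u(x) = -1·x^2·(5/3 − x) vanishes at x = 0 and x = 5/3, so u ∈ H^1_0(0, 5/3). Differentiate via the product rule and integrate the resulting polynomials term by term.
  ∫_0^5/3 u² dx = ∫_0^5/3 (x^6 - 10*x^5/3 + 25*x^4/9) dx. Term by term:
    ∫_0^5/3 x^6 dx = 78125/15309;  ∫_0^5/3 -10*x^5/3 dx = -78125/6561;  ∫_0^5/3 25*x^4/9 dx = 15625/2187.
  Sum: 78125/15309 − 78125/6561 + 15625/2187 = 15625/45927.
  ∫_0^5/3 (u')² dx = ∫_0^5/3 (9*x^4 - 20*x^3 + 100*x^2/9) dx. Term by term:
    ∫_0^5/3 9*x^4 dx = 625/27;  ∫_0^5/3 -20*x^3 dx = -3125/81;  ∫_0^5/3 100*x^2/9 dx = 12500/729.
  Sum: 625/27 − 3125/81 + 12500/729 = 1250/729.
∫_0^5/3 u² dx = 15625/45927, so ||u||_L² = 125*sqrt(7)/567.
∫_0^5/3 (u')² dx = 1250/729, so ||u'||_L² = 25*sqrt(2)/27.
Ratio ||u||_L² / ||u'||_L² = 5*sqrt(14)/42.
Sharp Poincaré constant on H^1_0(0, 5/3) is C_P = L/π = 5/(3*π), achieved by sin(3*π/5·x).
A polynomial bump cannot attain the sharp Poincaré constant (only the first sine eigenfunction does), so the ratio is strictly less than C_P, consistent with ||u||_L² ≤ C_P ||u'||_L².


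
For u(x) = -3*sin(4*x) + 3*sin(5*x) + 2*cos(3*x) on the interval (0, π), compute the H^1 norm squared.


||u||_{H^1(0,π)}^2 = -960/7 + 427*π/2

u'(x) = -6*sin(3*x) - 12*cos(4*x) + 15*cos(5*x).
Expand u² and (u')² and integrate term by term on (0, π), using: for integers n ≥ 1, ∫_0^π sin²(nx) dx = ∫_0^π cos²(nx) dx = π/2; for n ≠ n', ∫_0^π sin(nx)sin(n'x) dx = ∫_0^π cos(nx)cos(n'x) dx = 0; and by product-to-sum, ∫_0^π sin(nx)cos(n'x) dx = ½∫_0^π [sin((n+n')x) + sin((n−n')x)] dx, which is 0 when n+n' is even and 2n/(n²−n'²) when n+n' is odd (it need not vanish on (0, π)).
  u² squared terms: (-3)²·∫sin(4x)² dx = 9·π/2 = 9*π/2;  (2)²·∫cos(3x)² dx = 4·π/2 = 2*π;  (3)²·∫sin(5x)² dx = 9·π/2 = 9*π/2.
  u² cross terms: 2·(-3)·(2)·∫sin(4x)·cos(3x) dx = -12·(8/7) = -96/7;  2·(-3)·(3)·∫sin(4x)·sin(5x) dx = -18·(0) = 0;  2·(2)·(3)·∫cos(3x)·sin(5x) dx = 12·(0) = 0.
  So ∫_0^π u² dx = 9*π/2 + 2*π + 9*π/2 − 96/7 + 0 + 0 = -96/7 + 11*π.
  (u')² squared terms: (-12)²·∫cos(4x)² dx = 144·π/2 = 72*π;  (-6)²·∫sin(3x)² dx = 36·π/2 = 18*π;  (15)²·∫cos(5x)² dx = 225·π/2 = 225*π/2.
  (u')² cross terms: 2·(-12)·(-6)·∫cos(4x)·sin(3x) dx = 144·(-6/7) = -864/7;  2·(-12)·(15)·∫cos(4x)·cos(5x) dx = -360·(0) = 0;  2·(-6)·(15)·∫sin(3x)·cos(5x) dx = -180·(0) = 0.
  So ∫_0^π (u')² dx = 72*π + 18*π + 225*π/2 − 864/7 + 0 + 0 = -864/7 + 405*π/2.
||u||_{H^1}^2 = (-96/7 + 11*π) + (-864/7 + 405*π/2) = -960/7 + 427*π/2.


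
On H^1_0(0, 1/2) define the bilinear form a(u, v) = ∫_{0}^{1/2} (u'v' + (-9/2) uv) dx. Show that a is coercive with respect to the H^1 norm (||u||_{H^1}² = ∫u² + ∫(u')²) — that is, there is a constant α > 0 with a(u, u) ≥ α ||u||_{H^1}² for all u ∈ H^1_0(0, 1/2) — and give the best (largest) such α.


α = (-9 + 8*π^2)/(2*(1 + 4*π^2))

Coercivity of a(·,·) on H^1_0(0, 1/2) means a(u, u) ≥ α ||u||_{H^1}² for every u ∈ H^1_0.
The interval has length L = 1/2, and Poincaré/coercivity depend only on L. Here a(u, u) = ∫(u')² + (-9/2)·∫u².
Here c = -9/2 < 0 with |c| < (π/L)² = 4*π^2, so coercivity still holds. The condition a(u,u) ≥ α||u||_{H^1}² reads (1−α)∫(u')² ≥ (α−c)∫u². Any admissible α is ≤ 1 (rapidly oscillating u have ∫u²/∫(u')² → 0), and α = 1 would force 0 ≥ (1−c)∫u², impossible since c < 1; so 1−α > 0. By the sharp Poincaré inequality on H^1_0 of an interval of length L, ∫(u')² ≥ (π/L)²∫u² with equality for the first sine mode sin(π(x−x₀)/L) (x₀ the left endpoint), so the inequality holds for all u iff (1−α)(π/L)² ≥ α − c, i.e. α ≤ ((π/L)² + c)/((π/L)² + 1) = (1 + c(L/π)²)/(1 + (L/π)²). (Direct route, valid since c ≤ 0: Poincaré gives c∫u² ≥ c(L/π)²∫(u')², so a(u,u) ≥ (1 + c(L/π)²)∫(u')², while ||u||_{H^1}² ≤ (1 + (L/π)²)∫(u')²; dividing yields the same α.) With (π/L)² = 4*π^2 and c = -9/2, the largest admissible constant is α = ((π/L)² + c)/((π/L)² + 1).
Simplifying, α = (-9 + 8*π^2)/(2*(1 + 4*π^2)).


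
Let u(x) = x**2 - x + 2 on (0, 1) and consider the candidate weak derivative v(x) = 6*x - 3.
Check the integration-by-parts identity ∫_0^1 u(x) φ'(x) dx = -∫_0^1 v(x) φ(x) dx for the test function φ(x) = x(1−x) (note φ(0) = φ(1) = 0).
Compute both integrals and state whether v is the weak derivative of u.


LHS = 0, RHS = 0. No, v is not the weak derivative of u.

u(x) = x**2 - x + 2, classical derivative u'(x) = 2*x - 1.
φ(x) = x(1−x), so φ'(x) = 1 - 2*x.
Note φ(0) = φ(1) = 0, so the boundary term u·φ vanishes.
LHS = ∫_0^1 u(x) φ'(x) dx = ∫_0^1 (-2*x^3 + 3*x^2 - 5*x + 2) dx. Term by term:
  ∫_0^1 -2*x^3 dx = -1/2;  ∫_0^1 3*x^2 dx = 1;  ∫_0^1 -5*x dx = -5/2;
  ∫_0^1 2 dx = 2.
Sum: -1/2 + 1 − 5/2 + 2 = 0.
So LHS = 0.
∫_0^1 v(x) φ(x) dx = ∫_0^1 (-6*x^3 + 9*x^2 - 3*x) dx. Term by term:
  ∫_0^1 -6*x^3 dx = -3/2;  ∫_0^1 9*x^2 dx = 3;  ∫_0^1 -3*x dx = -3/2.
Sum: -3/2 + 3 − 3/2 = 0.
So RHS = -∫_0^1 v(x) φ(x) dx = 0.
LHS = RHS, so the identity holds for this particular φ. But this is necessary, not sufficient: a weak derivative must satisfy the identity for EVERY test function in C_c^∞(0, 1).
Here u is smooth, so its weak derivative equals its classical derivative u'(x) = 2*x - 1. Since v(x) = 6*x - 3 ≠ u'(x), v is NOT the weak derivative of u — the agreement for this single φ is a coincidence (the difference v − u' happens to be L²-orthogonal to this φ).


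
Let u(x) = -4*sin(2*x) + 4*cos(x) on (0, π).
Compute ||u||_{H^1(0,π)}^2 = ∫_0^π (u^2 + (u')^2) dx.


||u||_{H^1(0,π)}^2 = -256/3 + 56*π

u'(x) = -4*sin(x) - 8*cos(2*x).
Expand u² and (u')² and integrate term by term on (0, π), using: for integers n ≥ 1, ∫_0^π sin²(nx) dx = ∫_0^π cos²(nx) dx = π/2; for n ≠ n', ∫_0^π sin(nx)sin(n'x) dx = ∫_0^π cos(nx)cos(n'x) dx = 0; and by product-to-sum, ∫_0^π sin(nx)cos(n'x) dx = ½∫_0^π [sin((n+n')x) + sin((n−n')x)] dx, which is 0 when n+n' is even and 2n/(n²−n'²) when n+n' is odd (it need not vanish on (0, π)).
  u² squared terms: (-4)²·∫sin(2x)² dx = 16·π/2 = 8*π;  (4)²·∫cos(x)² dx = 16·π/2 = 8*π.
  u² cross terms: 2·(-4)·(4)·∫sin(2x)·cos(x) dx = -32·(4/3) = -128/3.
  So ∫_0^π u² dx = 8*π + 8*π − 128/3 = -128/3 + 16*π.
  (u')² squared terms: (-8)²·∫cos(2x)² dx = 64·π/2 = 32*π;  (-4)²·∫sin(x)² dx = 16·π/2 = 8*π.
  (u')² cross terms: 2·(-8)·(-4)·∫cos(2x)·sin(x) dx = 64·(-2/3) = -128/3.
  So ∫_0^π (u')² dx = 32*π + 8*π − 128/3 = -128/3 + 40*π.
||u||_{H^1}^2 = (-128/3 + 16*π) + (-128/3 + 40*π) = -256/3 + 56*π.


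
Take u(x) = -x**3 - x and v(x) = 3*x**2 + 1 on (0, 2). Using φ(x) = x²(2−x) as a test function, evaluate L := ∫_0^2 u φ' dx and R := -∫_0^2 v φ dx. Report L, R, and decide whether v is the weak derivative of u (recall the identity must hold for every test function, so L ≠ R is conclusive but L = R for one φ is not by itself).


LHS = 116/15, RHS = -116/15. No, v is not the weak derivative of u.

u(x) = -x**3 - x, classical derivative u'(x) = -3*x**2 - 1.
φ(x) = x²(2−x), so φ'(x) = x*(4 - 3*x).
Note φ(0) = φ(2) = 0, so the boundary term u·φ vanishes.
LHS = ∫_0^2 u(x) φ'(x) dx = ∫_0^2 (3*x^5 - 4*x^4 + 3*x^3 - 4*x^2) dx. Term by term:
  ∫_0^2 3*x^5 dx = 32;  ∫_0^2 -4*x^4 dx = -128/5;  ∫_0^2 3*x^3 dx = 12;
  ∫_0^2 -4*x^2 dx = -32/3.
Sum: 32 − 128/5 + 12 − 32/3 = 116/15.
So LHS = 116/15.
∫_0^2 v(x) φ(x) dx = ∫_0^2 (-3*x^5 + 6*x^4 - x^3 + 2*x^2) dx. Term by term:
  ∫_0^2 -3*x^5 dx = -32;  ∫_0^2 6*x^4 dx = 192/5;  ∫_0^2 -x^3 dx = -4;
  ∫_0^2 2*x^2 dx = 16/3.
Sum: -32 + 192/5 − 4 + 16/3 = 116/15.
So RHS = -∫_0^2 v(x) φ(x) dx = -116/15.
LHS − RHS = 232/15 ≠ 0, so the identity fails.
(For a valid weak derivative the identity must hold for EVERY test function, in particular this one. The failure shows v is NOT the weak derivative of u.)
Correct weak derivative would be u'(x) = -3*x**2 - 1.


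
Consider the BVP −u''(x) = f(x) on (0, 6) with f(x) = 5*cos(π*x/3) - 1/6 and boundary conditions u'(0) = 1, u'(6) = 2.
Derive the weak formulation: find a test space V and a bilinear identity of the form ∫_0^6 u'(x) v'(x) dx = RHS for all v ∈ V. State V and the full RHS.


V = H^1(0, 6) (v unrestricted at boundary; u is determined up to an additive constant); weak form: ∫_0^6 u'v' dx = ∫_0^6 (5*cos(π*x/3) - 1/6) v dx + 2·v(6) − v(0) for all v ∈ V.

Multiply both sides by a test function v and integrate from 0 to 6:
  ∫_0^6 −u''(x) v(x) dx = ∫_0^6 f(x) v(x) dx.
Integrate the LHS by parts once:
  ∫_0^6 −u'' v dx = −[u'(x) v(x)]_0^6 + ∫_0^6 u'(x) v'(x) dx.
Thus ∫_0^6 u'(x) v'(x) dx = ∫_0^6 f(x) v(x) dx + [u'(x) v(x)]_0^6.
Choose V so that boundary terms are either known or forced to vanish.
u has inhomogeneous Neumann u'(0) = 1, u'(6) = 2. [u' v]_0^6 = (2)·v(6) − (1)·v(0) = 2·v(6) − v(0). Take V = H^1(0, 6); boundary term becomes part of RHS.
Weak formulation: find u (satisfying any essential BC) such that ∫_0^6 u'(x) v'(x) dx = ∫_0^6 f v dx + 2·v(6) − v(0) for all v ∈ V (Neumann data are natural BCs: they enter the RHS as boundary terms).
Substituting f(x) = 5*cos(π*x/3) - 1/6, the right-hand side is ∫_0^6 (5*cos(π*x/3) - 1/6) v dx + 2·v(6) − v(0).
Compatibility check (pure Neumann): taking v ≡ 1 ∈ V gives 0 = ∫_0^6 f dx + (2) − (1), i.e. ∫_0^6 f dx must equal u'(0) − u'(6) = -1. Indeed ∫_0^6 (5*cos(π*x/3) - 1/6) dx = -1, so the data are compatible. The solution is then unique only up to an additive constant (fix it e.g. by requiring ∫_0^6 u dx = 0).


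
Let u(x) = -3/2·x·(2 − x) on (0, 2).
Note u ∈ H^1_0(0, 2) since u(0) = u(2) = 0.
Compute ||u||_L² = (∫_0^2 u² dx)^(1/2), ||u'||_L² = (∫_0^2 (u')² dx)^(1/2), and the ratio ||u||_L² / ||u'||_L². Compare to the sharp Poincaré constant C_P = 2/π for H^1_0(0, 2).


||u||_L² / ||u'||_L² = sqrt(10)/5 < C_P = 2/π.

u(x) = -3/2·x·(2 − x), so u'(x) = 3*x - 3.
u(x) = -3/2·x·(2 − x) vanishes at x = 0 and x = 2, so u ∈ H^1_0(0, 2). Differentiate via the product rule and integrate the resulting polynomials term by term.
  ∫_0^2 u² dx = ∫_0^2 (9*x^4/4 - 9*x^3 + 9*x^2) dx. Term by term:
    ∫_0^2 9*x^4/4 dx = 72/5;  ∫_0^2 -9*x^3 dx = -36;  ∫_0^2 9*x^2 dx = 24.
  Sum: 72/5 − 36 + 24 = 12/5.
  ∫_0^2 (u')² dx = ∫_0^2 (9*x^2 - 18*x + 9) dx. Term by term:
    ∫_0^2 9*x^2 dx = 24;  ∫_0^2 -18*x dx = -36;  ∫_0^2 9 dx = 18.
  Sum: 24 − 36 + 18 = 6.
∫_0^2 u² dx = 12/5, so ||u||_L² = 2*sqrt(15)/5.
∫_0^2 (u')² dx = 6, so ||u'||_L² = sqrt(6).
Ratio ||u||_L² / ||u'||_L² = sqrt(10)/5.
Sharp Poincaré constant on H^1_0(0, 2) is C_P = L/π = 2/π, achieved by sin(π/2·x).
A polynomial bump cannot attain the sharp Poincaré constant (only the first sine eigenfunction does), so the ratio is strictly less than C_P, consistent with ||u||_L² ≤ C_P ||u'||_L².


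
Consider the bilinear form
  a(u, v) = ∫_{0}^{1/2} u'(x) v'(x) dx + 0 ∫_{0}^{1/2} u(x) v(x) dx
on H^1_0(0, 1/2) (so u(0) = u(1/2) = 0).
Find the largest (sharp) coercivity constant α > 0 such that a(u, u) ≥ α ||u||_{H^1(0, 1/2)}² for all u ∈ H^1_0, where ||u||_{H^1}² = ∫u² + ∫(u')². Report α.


α = 4*π^2/(1 + 4*π^2)

Coercivity of a(·,·) on H^1_0(0, 1/2) means a(u, u) ≥ α ||u||_{H^1}² for every u ∈ H^1_0.
The interval has length L = 1/2, and Poincaré/coercivity depend only on L. Here a(u, u) = ∫(u')² + (0)·∫u².
Here c = 0, so a(u,u) = ∫(u')² alone. The condition a(u,u) ≥ α||u||_{H^1}² reads (1−α)∫(u')² ≥ (α−c)∫u². Any admissible α is ≤ 1 (rapidly oscillating u have ∫u²/∫(u')² → 0), and α = 1 would force 0 ≥ (1−c)∫u², impossible since c < 1; so 1−α > 0. By the sharp Poincaré inequality on H^1_0 of an interval of length L, ∫(u')² ≥ (π/L)²∫u² with equality for the first sine mode sin(π(x−x₀)/L) (x₀ the left endpoint), so the inequality holds for all u iff (1−α)(π/L)² ≥ α − c, i.e. α ≤ ((π/L)² + c)/((π/L)² + 1) = (1 + c(L/π)²)/(1 + (L/π)²). (Direct route, valid since c ≤ 0: Poincaré gives c∫u² ≥ c(L/π)²∫(u')², so a(u,u) ≥ (1 + c(L/π)²)∫(u')², while ||u||_{H^1}² ≤ (1 + (L/π)²)∫(u')²; dividing yields the same α.) With (π/L)² = 4*π^2 and c = 0, the largest admissible constant is α = ((π/L)² + c)/((π/L)² + 1).
Simplifying, α = 4*π^2/(1 + 4*π^2).


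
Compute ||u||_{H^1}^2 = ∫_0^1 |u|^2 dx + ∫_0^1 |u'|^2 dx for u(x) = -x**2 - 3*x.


||u||_{H^1}^2 = 631/30

The H^1 norm (squared) on an interval (0, L) is
  ||u||_{H^1}^2 = ∫_0^L u(x)^2 dx + ∫_0^L u'(x)^2 dx.
Compute u'(x) = -2*x - 3.
Then u(x)^2 = x**4 + 6*x**3 + 9*x**2 and u'(x)^2 = 4*x**2 + 12*x + 9.
Integrate each monomial from 0 to 1 using ∫_0^1 c·x^n dx = c·1^(n+1)/(n+1):
  ∫_0^1 u(x)^2 dx = ∫_0^1 (x^4 + 6*x^3 + 9*x^2) dx. Term by term:
    ∫_0^1 x^4 dx = 1/5;  ∫_0^1 6*x^3 dx = 3/2;  ∫_0^1 9*x^2 dx = 3.
  Sum: 1/5 + 3/2 + 3 = 47/10.
  ∫_0^1 u'(x)^2 dx = ∫_0^1 (4*x^2 + 12*x + 9) dx. Term by term:
    ∫_0^1 4*x^2 dx = 4/3;  ∫_0^1 12*x dx = 6;  ∫_0^1 9 dx = 9.
  Sum: 4/3 + 6 + 9 = 49/3.
Adding: ||u||_{H^1}^2 = 47/10 + 49/3 = 631/30.


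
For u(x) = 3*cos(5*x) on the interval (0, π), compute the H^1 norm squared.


||u||_{H^1(0,π)}^2 = 117*π

u'(x) = -15*sin(5*x).
Expand u² and (u')² and integrate term by term on (0, π), using: for integers n ≥ 1, ∫_0^π sin²(nx) dx = ∫_0^π cos²(nx) dx = π/2; for n ≠ n', ∫_0^π sin(nx)sin(n'x) dx = ∫_0^π cos(nx)cos(n'x) dx = 0; and by product-to-sum, ∫_0^π sin(nx)cos(n'x) dx = ½∫_0^π [sin((n+n')x) + sin((n−n')x)] dx, which is 0 when n+n' is even and 2n/(n²−n'²) when n+n' is odd (it need not vanish on (0, π)).
  u² squared terms: (3)²·∫cos(5x)² dx = 9·π/2 = 9*π/2.
  So ∫_0^π u² dx = 9*π/2.
  (u')² squared terms: (-15)²·∫sin(5x)² dx = 225·π/2 = 225*π/2.
  So ∫_0^π (u')² dx = 225*π/2.
||u||_{H^1}^2 = (9*π/2) + (225*π/2) = 117*π.


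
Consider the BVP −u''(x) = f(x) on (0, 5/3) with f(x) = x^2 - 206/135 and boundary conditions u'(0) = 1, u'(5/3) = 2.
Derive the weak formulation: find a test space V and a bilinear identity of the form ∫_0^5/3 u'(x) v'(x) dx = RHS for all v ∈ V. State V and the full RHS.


V = H^1(0, 5/3) (v unrestricted at boundary; u is determined up to an additive constant); weak form: ∫_0^5/3 u'v' dx = ∫_0^5/3 (x^2 - 206/135) v dx + 2·v(5/3) − v(0) for all v ∈ V.

Multiply both sides by a test function v and integrate from 0 to 5/3:
  ∫_0^5/3 −u''(x) v(x) dx = ∫_0^5/3 f(x) v(x) dx.
Integrate the LHS by parts once:
  ∫_0^5/3 −u'' v dx = −[u'(x) v(x)]_0^5/3 + ∫_0^5/3 u'(x) v'(x) dx.
Thus ∫_0^5/3 u'(x) v'(x) dx = ∫_0^5/3 f(x) v(x) dx + [u'(x) v(x)]_0^5/3.
Choose V so that boundary terms are either known or forced to vanish.
u has inhomogeneous Neumann u'(0) = 1, u'(5/3) = 2. [u' v]_0^5/3 = (2)·v(5/3) − (1)·v(0) = 2·v(5/3) − v(0). Take V = H^1(0, 5/3); boundary term becomes part of RHS.
Weak formulation: find u (satisfying any essential BC) such that ∫_0^5/3 u'(x) v'(x) dx = ∫_0^5/3 f v dx + 2·v(5/3) − v(0) for all v ∈ V (Neumann data are natural BCs: they enter the RHS as boundary terms).
Substituting f(x) = x^2 - 206/135, the right-hand side is ∫_0^5/3 (x^2 - 206/135) v dx + 2·v(5/3) − v(0).
Compatibility check (pure Neumann): taking v ≡ 1 ∈ V gives 0 = ∫_0^5/3 f dx + (2) − (1), i.e. ∫_0^5/3 f dx must equal u'(0) − u'(5/3) = -1. Indeed ∫_0^5/3 (x^2 - 206/135) dx = -1, so the data are compatible. The solution is then unique only up to an additive constant (fix it e.g. by requiring ∫_0^5/3 u dx = 0).


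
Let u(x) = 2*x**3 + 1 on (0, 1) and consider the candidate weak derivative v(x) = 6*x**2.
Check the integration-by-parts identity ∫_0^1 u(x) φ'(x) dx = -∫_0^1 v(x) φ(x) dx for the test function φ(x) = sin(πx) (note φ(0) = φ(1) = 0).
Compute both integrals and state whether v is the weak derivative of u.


LHS = -6/π + 24/π^3, RHS = -6/π + 24/π^3. Yes, v = u' weakly.

u(x) = 2*x**3 + 1, classical derivative u'(x) = 6*x**2.
φ(x) = sin(πx), so φ'(x) = π*cos(π*x).
Note φ(0) = φ(1) = 0, so the boundary term u·φ vanishes.
LHS = ∫_0^1 u(x) φ'(x) dx = ∫_0^1 (2*π*x^3*cos(π*x) + π*cos(π*x)) dx. Term by term:
  ∫_0^1 π*cos(π*x) dx = 0;  ∫_0^1 2*π*x^3*cos(π*x) dx = -6/π + 24/π^3.
Sum: 0 + -6/π + 24/π^3 = -6/π + 24/π^3.
So LHS = -6/π + 24/π^3.
∫_0^1 v(x) φ(x) dx = ∫_0^1 (6*x^2*sin(π*x)) dx. Term by term:
  ∫_0^1 6*x^2*sin(π*x) dx = -24/π^3 + 6/π.
So RHS = -∫_0^1 v(x) φ(x) dx = -6/π + 24/π^3.
LHS = RHS, so the identity holds for this test φ.
Moreover u is smooth here and v(x) = u'(x) = 6*x**2 pointwise, so the identity holds for every test function. Hence v is the weak derivative of u.


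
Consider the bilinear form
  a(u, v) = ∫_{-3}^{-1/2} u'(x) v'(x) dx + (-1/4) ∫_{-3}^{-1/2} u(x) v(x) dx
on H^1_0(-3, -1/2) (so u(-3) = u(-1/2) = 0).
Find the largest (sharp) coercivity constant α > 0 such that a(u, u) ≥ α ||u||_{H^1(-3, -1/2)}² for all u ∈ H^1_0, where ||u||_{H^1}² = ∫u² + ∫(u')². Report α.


α = (-25 + 16*π^2)/(4*(25 + 4*π^2))

Coercivity of a(·,·) on H^1_0(-3, -1/2) means a(u, u) ≥ α ||u||_{H^1}² for every u ∈ H^1_0.
The interval has length L = 5/2, and Poincaré/coercivity depend only on L. Here a(u, u) = ∫(u')² + (-1/4)·∫u².
Here c = -1/4 < 0 with |c| < (π/L)² = 4*π^2/25, so coercivity still holds. The condition a(u,u) ≥ α||u||_{H^1}² reads (1−α)∫(u')² ≥ (α−c)∫u². Any admissible α is ≤ 1 (rapidly oscillating u have ∫u²/∫(u')² → 0), and α = 1 would force 0 ≥ (1−c)∫u², impossible since c < 1; so 1−α > 0. By the sharp Poincaré inequality on H^1_0 of an interval of length L, ∫(u')² ≥ (π/L)²∫u² with equality for the first sine mode sin(π(x−x₀)/L) (x₀ the left endpoint), so the inequality holds for all u iff (1−α)(π/L)² ≥ α − c, i.e. α ≤ ((π/L)² + c)/((π/L)² + 1) = (1 + c(L/π)²)/(1 + (L/π)²). (Direct route, valid since c ≤ 0: Poincaré gives c∫u² ≥ c(L/π)²∫(u')², so a(u,u) ≥ (1 + c(L/π)²)∫(u')², while ||u||_{H^1}² ≤ (1 + (L/π)²)∫(u')²; dividing yields the same α.) With (π/L)² = 4*π^2/25 and c = -1/4, the largest admissible constant is α = ((π/L)² + c)/((π/L)² + 1).
Simplifying, α = (-25 + 16*π^2)/(4*(25 + 4*π^2)).
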